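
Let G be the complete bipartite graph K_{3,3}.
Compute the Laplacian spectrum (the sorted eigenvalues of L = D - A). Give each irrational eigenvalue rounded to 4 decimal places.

The graph has 6 vertices and degree multiset [3, 3, 3, 3, 3, 3]; D is the diagonal matrix of degrees and L = D - A. The multiplicity of 0 as a Laplacian eigenvalue equals the number of connected components. There is one zero in the spectrum, matching the 1 component. By the matrix-tree theorem the graph has (1/6) * product of the nonzero eigenvalues = 81 spanning trees.

[0, 3, 3, 3, 3, 6]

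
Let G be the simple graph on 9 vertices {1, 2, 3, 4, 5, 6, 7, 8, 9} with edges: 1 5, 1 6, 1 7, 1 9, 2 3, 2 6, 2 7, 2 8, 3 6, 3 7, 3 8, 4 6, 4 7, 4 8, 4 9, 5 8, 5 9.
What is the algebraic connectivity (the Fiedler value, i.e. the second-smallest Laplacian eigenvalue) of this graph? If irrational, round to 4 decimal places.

1.6074

Reading degrees in the order [1, 2, 3, 4, 5, 6, 7, 8, 9] gives [4, 4, 4, 4, 3, 4, 4, 4, 3]; set D = diag(4, 4, 4, 4, 3, 4, 4, 4, 3) and form L = D - A. The sorted Laplacian eigenvalues are [0, 1.6074, 3, 3.4752, 4, 4.3570, 5, 5.4217, 7.1387]; the algebraic connectivity is the second entry, 1.6074. The eigenvalues sum to 34, which equals trace(L) = 2|E|. By the matrix-tree theorem the graph has (1/9) * product of the nonzero eigenvalues = 6280 spanning trees.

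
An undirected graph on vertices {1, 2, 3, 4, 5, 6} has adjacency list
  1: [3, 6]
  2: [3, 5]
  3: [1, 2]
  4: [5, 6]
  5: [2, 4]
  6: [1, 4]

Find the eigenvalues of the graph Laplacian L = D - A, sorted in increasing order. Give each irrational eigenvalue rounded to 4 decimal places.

[0, 1, 1, 3, 3, 4]

Reading degrees in the order [1, 2, 3, 4, 5, 6] gives [2, 2, 2, 2, 2, 2]; set D = diag(2, 2, 2, 2, 2, 2) and form L = D - A. Since every row of L sums to 0, the all-ones vector is in the kernel and 0 is an eigenvalue. There is one zero in the spectrum, matching the 1 component.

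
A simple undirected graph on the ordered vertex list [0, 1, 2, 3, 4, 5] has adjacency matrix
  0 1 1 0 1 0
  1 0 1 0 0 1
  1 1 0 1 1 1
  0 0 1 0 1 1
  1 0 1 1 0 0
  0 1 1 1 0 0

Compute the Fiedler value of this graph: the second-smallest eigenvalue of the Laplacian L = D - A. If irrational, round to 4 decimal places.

Reading degrees in the order [0, 1, 2, 3, 4, 5] gives [3, 3, 5, 3, 3, 3]; set D = diag(3, 3, 5, 3, 3, 3) and form L = D - A. The smallest Laplacian eigenvalue is always 0. The next one, lambda_2 = 2.3820, measures how hard the graph is to disconnect: larger values mean better connectivity. By the matrix-tree theorem the graph has (1/6) * product of the nonzero eigenvalues = 121 spanning trees. The eigenvalues sum to 20, which equals trace(L) = 2|E|.

2.3820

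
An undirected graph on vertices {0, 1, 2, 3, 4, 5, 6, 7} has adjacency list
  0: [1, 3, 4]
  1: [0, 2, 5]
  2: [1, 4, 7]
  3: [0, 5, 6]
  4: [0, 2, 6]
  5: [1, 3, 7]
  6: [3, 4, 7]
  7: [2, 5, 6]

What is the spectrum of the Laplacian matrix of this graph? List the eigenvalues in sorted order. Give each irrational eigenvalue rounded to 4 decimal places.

[0, 2, 2, 2, 4, 4, 4, 6]

Reading degrees in the order [0, 1, 2, 3, 4, 5, 6, 7] gives [3, 3, 3, 3, 3, 3, 3, 3]; set D = diag(3, 3, 3, 3, 3, 3, 3, 3) and form L = D - A. Since every row of L sums to 0, the all-ones vector is in the kernel and 0 is an eigenvalue. The single zero eigenvalue shows the graph is connected. By the matrix-tree theorem the graph has (1/8) * product of the nonzero eigenvalues = 384 spanning trees. There is one zero in the spectrum, matching the 1 component.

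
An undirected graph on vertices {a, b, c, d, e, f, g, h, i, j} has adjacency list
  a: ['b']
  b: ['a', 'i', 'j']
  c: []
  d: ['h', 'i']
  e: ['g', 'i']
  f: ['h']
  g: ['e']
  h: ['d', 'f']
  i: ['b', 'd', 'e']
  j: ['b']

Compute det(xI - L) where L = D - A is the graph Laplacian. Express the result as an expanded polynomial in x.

Each diagonal entry of L is the vertex degree and each off-diagonal entry is -1 where an edge is present, 0 otherwise; in the order [a, b, c, d, e, f, g, h, i, j] the diagonal is [1, 3, 0, 2, 2, 1, 1, 2, 3, 1]. Computing det(xI - L) by cofactor expansion (or equivalently via sum-over-permutations) gives x^10 - 16x^9 + 103x^8 - 344x^7 + 641x^6 - 668x^5 + 370x^4 - 96x^3 + 9x^2. Since p(0) = det(-L) = 0, x divides p(x). There are 2 zeros in the spectrum, matching the 2 components.

x^10 - 16x^9 + 103x^8 - 344x^7 + 641x^6 - 668x^5 + 370x^4 - 96x^3 + 9x^2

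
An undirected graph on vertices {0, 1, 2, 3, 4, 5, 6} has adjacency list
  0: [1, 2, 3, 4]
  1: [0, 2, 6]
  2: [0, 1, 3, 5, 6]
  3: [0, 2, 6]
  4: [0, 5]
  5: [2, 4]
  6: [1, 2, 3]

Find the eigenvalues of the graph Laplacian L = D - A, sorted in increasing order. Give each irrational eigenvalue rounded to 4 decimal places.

Reading degrees in the order [0, 1, 2, 3, 4, 5, 6] gives [4, 3, 5, 3, 2, 2, 3]; set D = diag(4, 3, 5, 3, 2, 2, 3) and form L = D - A. Since every row of L sums to 0, the all-ones vector is in the kernel and 0 is an eigenvalue. The eigenvalues sum to 22, which equals trace(L) = 2|E|. The largest eigenvalue, 6.1774, is at most the vertex count 7.

[0, 1.1442, 2.5858, 3, 3.6784, 5.4142, 6.1774]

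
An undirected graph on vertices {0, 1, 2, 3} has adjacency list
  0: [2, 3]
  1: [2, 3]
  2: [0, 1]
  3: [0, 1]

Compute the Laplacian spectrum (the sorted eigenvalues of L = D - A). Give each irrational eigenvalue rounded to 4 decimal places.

Each diagonal entry of L is the vertex degree and each off-diagonal entry is -1 where an edge is present, 0 otherwise; in the order [0, 1, 2, 3] the diagonal is [2, 2, 2, 2]. The multiplicity of 0 as a Laplacian eigenvalue equals the number of connected components. By the matrix-tree theorem the graph has (1/4) * product of the nonzero eigenvalues = 4 spanning trees.

[0, 2, 2, 4]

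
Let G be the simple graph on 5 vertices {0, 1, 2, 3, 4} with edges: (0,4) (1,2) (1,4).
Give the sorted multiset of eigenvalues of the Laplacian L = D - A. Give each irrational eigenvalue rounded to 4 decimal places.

[0, 0, 0.5858, 2, 3.4142]

With the vertex order [0, 1, 2, 3, 4], the degrees are [1, 2, 1, 0, 2], giving D = diag(1, 2, 1, 0, 2) and L = D - A. The multiplicity of 0 as a Laplacian eigenvalue equals the number of connected components. The 2 zero eigenvalues correspond to the 2 connected components. There are 2 zeros in the spectrum, matching the 2 components.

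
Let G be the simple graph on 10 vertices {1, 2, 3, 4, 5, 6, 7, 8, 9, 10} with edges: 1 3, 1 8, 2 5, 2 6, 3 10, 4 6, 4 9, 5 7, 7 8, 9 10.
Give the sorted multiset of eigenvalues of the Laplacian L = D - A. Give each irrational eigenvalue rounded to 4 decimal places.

Reading degrees in the order [1, 2, 3, 4, 5, 6, 7, 8, 9, 10] gives [2, 2, 2, 2, 2, 2, 2, 2, 2, 2]; set D = diag(2, 2, 2, 2, 2, 2, 2, 2, 2, 2) and form L = D - A. Diagonalising L (or applying a numerical eigensolver to the 10x10 matrix) gives the spectrum above.

[0, 0.3820, 0.3820, 1.3820, 1.3820, 2.6180, 2.6180, 3.6180, 3.6180, 4]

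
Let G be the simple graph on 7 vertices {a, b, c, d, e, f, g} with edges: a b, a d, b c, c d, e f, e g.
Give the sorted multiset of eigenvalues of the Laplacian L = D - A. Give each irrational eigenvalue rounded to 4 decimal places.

[0, 0, 1, 2, 2, 3, 4]

Each diagonal entry of L is the vertex degree and each off-diagonal entry is -1 where an edge is present, 0 otherwise; in the order [a, b, c, d, e, f, g] the diagonal is [2, 2, 2, 2, 2, 1, 1]. Since every row of L sums to 0, the all-ones vector is in the kernel and 0 is an eigenvalue. The 2 zero eigenvalues correspond to the 2 connected components. The eigenvalues sum to 12, which equals trace(L) = 2|E|.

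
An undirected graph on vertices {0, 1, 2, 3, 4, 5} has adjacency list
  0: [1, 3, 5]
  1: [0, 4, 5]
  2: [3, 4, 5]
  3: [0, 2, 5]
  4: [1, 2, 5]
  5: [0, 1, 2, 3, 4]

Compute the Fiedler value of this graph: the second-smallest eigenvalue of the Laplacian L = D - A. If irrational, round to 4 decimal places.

Reading degrees in the order [0, 1, 2, 3, 4, 5] gives [3, 3, 3, 3, 3, 5]; set D = diag(3, 3, 3, 3, 3, 5) and form L = D - A. The sorted Laplacian eigenvalues are [0, 2.3820, 2.3820, 4.6180, 4.6180, 6]; the algebraic connectivity is the second entry, 2.3820. The largest eigenvalue, 6, is at most the vertex count 6.

2.3820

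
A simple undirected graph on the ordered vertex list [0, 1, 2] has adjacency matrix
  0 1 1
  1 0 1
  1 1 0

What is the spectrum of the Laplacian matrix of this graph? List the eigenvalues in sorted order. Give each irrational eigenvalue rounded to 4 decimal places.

Reading degrees in the order [0, 1, 2] gives [2, 2, 2]; set D = diag(2, 2, 2) and form L = D - A. The multiplicity of 0 as a Laplacian eigenvalue equals the number of connected components. By the matrix-tree theorem the graph has (1/3) * product of the nonzero eigenvalues = 3 spanning trees.

[0, 3, 3]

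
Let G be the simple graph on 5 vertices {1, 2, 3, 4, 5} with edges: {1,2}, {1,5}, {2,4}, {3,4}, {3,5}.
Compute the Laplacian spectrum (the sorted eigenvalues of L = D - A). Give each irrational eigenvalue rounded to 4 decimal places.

[0, 1.3820, 1.3820, 3.6180, 3.6180]

With the vertex order [1, 2, 3, 4, 5], the degrees are [2, 2, 2, 2, 2], giving D = diag(2, 2, 2, 2, 2) and L = D - A. Since every row of L sums to 0, the all-ones vector is in the kernel and 0 is an eigenvalue. The single zero eigenvalue shows the graph is connected. The largest eigenvalue, 3.6180, is at most the vertex count 5.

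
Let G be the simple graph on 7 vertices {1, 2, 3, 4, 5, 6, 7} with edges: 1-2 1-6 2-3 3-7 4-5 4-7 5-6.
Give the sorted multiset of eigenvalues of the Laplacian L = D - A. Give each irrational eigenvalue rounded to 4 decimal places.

[0, 0.7530, 0.7530, 2.4450, 2.4450, 3.8019, 3.8019]

Reading degrees in the order [1, 2, 3, 4, 5, 6, 7] gives [2, 2, 2, 2, 2, 2, 2]; set D = diag(2, 2, 2, 2, 2, 2, 2) and form L = D - A. L is symmetric positive semidefinite, so every eigenvalue is real and nonnegative.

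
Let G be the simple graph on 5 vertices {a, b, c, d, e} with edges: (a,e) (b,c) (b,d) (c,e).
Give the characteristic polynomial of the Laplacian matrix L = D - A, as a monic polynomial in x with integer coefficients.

With the vertex order [a, b, c, d, e], the degrees are [1, 2, 2, 1, 2], giving D = diag(1, 2, 2, 1, 2) and L = D - A. Computing det(xI - L) by cofactor expansion (or equivalently via sum-over-permutations) gives x^5 - 8x^4 + 21x^3 - 20x^2 + 5x. The constant term is 0 because L is singular (the all-ones vector lies in its kernel).

x^5 - 8x^4 + 21x^3 - 20x^2 + 5x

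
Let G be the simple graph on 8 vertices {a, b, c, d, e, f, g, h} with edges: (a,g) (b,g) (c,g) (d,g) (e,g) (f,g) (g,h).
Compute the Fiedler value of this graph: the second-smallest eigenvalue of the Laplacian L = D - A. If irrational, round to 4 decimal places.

Each diagonal entry of L is the vertex degree and each off-diagonal entry is -1 where an edge is present, 0 otherwise; in the order [a, b, c, d, e, f, g, h] the diagonal is [1, 1, 1, 1, 1, 1, 7, 1]. Computing the eigenvalues of L and sorting gives [0, 1, 1, 1, 1, 1, 1, 8]. The Fiedler value lambda_2 = 1 is strictly positive, so the graph is connected.

1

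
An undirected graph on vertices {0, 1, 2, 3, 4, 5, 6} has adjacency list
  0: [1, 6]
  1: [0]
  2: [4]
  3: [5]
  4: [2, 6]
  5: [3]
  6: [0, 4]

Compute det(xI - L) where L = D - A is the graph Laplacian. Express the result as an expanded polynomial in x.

Reading degrees in the order [0, 1, 2, 3, 4, 5, 6] gives [2, 1, 1, 1, 2, 1, 2]; set D = diag(2, 1, 1, 1, 2, 1, 2) and form L = D - A. Computing det(xI - L) by cofactor expansion (or equivalently via sum-over-permutations) gives x^7 - 10x^6 + 37x^5 - 62x^4 + 45x^3 - 10x^2. The coefficient of x^6 equals -trace(L) = -10, matching the sum of degrees.

x^7 - 10x^6 + 37x^5 - 62x^4 + 45x^3 - 10x^2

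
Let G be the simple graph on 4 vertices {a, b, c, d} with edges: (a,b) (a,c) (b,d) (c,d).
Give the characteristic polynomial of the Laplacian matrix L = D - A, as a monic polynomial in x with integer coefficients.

x^4 - 8x^3 + 20x^2 - 16x

With the vertex order [a, b, c, d], the degrees are [2, 2, 2, 2], giving D = diag(2, 2, 2, 2) and L = D - A. The eigenvalues of L are [0, 2, 2, 4]; the characteristic polynomial is the product of (x - lambda_i), which multiplies out to x^4 - 8x^3 + 20x^2 - 16x. The constant term is 0 because L is singular (the all-ones vector lies in its kernel). The eigenvalues sum to 8, which equals trace(L) = 2|E|.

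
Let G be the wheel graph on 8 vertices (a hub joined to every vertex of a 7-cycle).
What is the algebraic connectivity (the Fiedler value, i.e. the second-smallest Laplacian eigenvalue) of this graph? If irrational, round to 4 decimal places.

1.7530

The graph has 8 vertices and degree multiset [7, 3, 3, 3, 3, 3, 3, 3]; D is the diagonal matrix of degrees and L = D - A. Computing the eigenvalues of L and sorting gives [0, 1.7530, 1.7530, 3.4450, 3.4450, 4.8019, 4.8019, 8]. The Fiedler value lambda_2 = 1.7530 is strictly positive, so the graph is connected. By the matrix-tree theorem the graph has (1/8) * product of the nonzero eigenvalues = 841 spanning trees.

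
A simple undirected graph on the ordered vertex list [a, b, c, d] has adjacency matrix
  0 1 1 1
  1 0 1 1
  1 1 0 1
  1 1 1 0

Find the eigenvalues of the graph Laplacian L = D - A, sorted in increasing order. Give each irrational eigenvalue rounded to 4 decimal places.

[0, 4, 4, 4]

With the vertex order [a, b, c, d], the degrees are [3, 3, 3, 3], giving D = diag(3, 3, 3, 3) and L = D - A. Diagonalising L (or applying a numerical eigensolver to the 4x4 matrix) gives the spectrum above. The single zero eigenvalue shows the graph is connected. The eigenvalues sum to 12, which equals trace(L) = 2|E|. By the matrix-tree theorem the graph has (1/4) * product of the nonzero eigenvalues = 16 spanning trees.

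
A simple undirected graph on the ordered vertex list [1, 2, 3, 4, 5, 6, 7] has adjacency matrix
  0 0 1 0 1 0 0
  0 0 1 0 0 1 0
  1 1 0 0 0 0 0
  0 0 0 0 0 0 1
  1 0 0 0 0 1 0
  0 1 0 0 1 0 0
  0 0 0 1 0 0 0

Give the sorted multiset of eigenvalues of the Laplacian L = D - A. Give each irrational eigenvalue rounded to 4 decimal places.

With the vertex order [1, 2, 3, 4, 5, 6, 7], the degrees are [2, 2, 2, 1, 2, 2, 1], giving D = diag(2, 2, 2, 1, 2, 2, 1) and L = D - A. Diagonalising L (or applying a numerical eigensolver to the 7x7 matrix) gives the spectrum above. The 2 zero eigenvalues correspond to the 2 connected components. The eigenvalues sum to 12, which equals trace(L) = 2|E|. The largest eigenvalue, 3.6180, is at most the vertex count 7.

[0, 0, 1.3820, 1.3820, 2, 3.6180, 3.6180]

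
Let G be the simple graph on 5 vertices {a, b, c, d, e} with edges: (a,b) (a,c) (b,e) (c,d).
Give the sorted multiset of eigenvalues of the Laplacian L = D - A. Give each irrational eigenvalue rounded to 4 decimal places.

[0, 0.3820, 1.3820, 2.6180, 3.6180]

Reading degrees in the order [a, b, c, d, e] gives [2, 2, 2, 1, 1]; set D = diag(2, 2, 2, 1, 1) and form L = D - A. L is symmetric positive semidefinite, so every eigenvalue is real and nonnegative. The single zero eigenvalue shows the graph is connected. There is one zero in the spectrum, matching the 1 component.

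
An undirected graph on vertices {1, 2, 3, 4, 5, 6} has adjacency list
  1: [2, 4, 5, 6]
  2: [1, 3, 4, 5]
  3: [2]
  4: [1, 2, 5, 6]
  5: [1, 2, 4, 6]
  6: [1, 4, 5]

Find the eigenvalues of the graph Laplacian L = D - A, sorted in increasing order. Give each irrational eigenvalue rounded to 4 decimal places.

Reading degrees in the order [1, 2, 3, 4, 5, 6] gives [4, 4, 1, 4, 4, 3]; set D = diag(4, 4, 1, 4, 4, 3) and form L = D - A. Since every row of L sums to 0, the all-ones vector is in the kernel and 0 is an eigenvalue. There is one zero in the spectrum, matching the 1 component. The largest eigenvalue, 5.5141, is at most the vertex count 6.

[0, 0.9139, 3.5720, 5, 5, 5.5141]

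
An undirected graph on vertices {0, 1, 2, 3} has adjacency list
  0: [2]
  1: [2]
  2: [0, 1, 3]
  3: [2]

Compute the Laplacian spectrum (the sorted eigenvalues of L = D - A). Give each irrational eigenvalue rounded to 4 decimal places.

[0, 1, 1, 4]

With the vertex order [0, 1, 2, 3], the degrees are [1, 1, 3, 1], giving D = diag(1, 1, 3, 1) and L = D - A. L is symmetric positive semidefinite, so every eigenvalue is real and nonnegative. The single zero eigenvalue shows the graph is connected. The largest eigenvalue, 4, is at most the vertex count 4. By the matrix-tree theorem the graph has (1/4) * product of the nonzero eigenvalues = 1 spanning tree.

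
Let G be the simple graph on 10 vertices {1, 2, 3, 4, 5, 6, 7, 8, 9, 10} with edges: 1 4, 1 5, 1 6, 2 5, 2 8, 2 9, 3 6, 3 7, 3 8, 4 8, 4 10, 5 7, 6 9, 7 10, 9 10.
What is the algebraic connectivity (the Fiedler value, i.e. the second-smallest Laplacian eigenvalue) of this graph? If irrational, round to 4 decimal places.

2

Reading degrees in the order [1, 2, 3, 4, 5, 6, 7, 8, 9, 10] gives [3, 3, 3, 3, 3, 3, 3, 3, 3, 3]; set D = diag(3, 3, 3, 3, 3, 3, 3, 3, 3, 3) and form L = D - A. Computing the eigenvalues of L and sorting gives [0, 2, 2, 2, 2, 2, 5, 5, 5, 5]. The Fiedler value lambda_2 = 2 is strictly positive, so the graph is connected. There is one zero in the spectrum, matching the 1 component.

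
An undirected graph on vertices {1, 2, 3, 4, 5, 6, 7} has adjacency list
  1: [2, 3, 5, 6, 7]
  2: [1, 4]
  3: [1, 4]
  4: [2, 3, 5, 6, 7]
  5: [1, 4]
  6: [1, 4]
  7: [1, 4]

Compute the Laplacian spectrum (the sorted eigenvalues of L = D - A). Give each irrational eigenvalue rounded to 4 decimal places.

Reading degrees in the order [1, 2, 3, 4, 5, 6, 7] gives [5, 2, 2, 5, 2, 2, 2]; set D = diag(5, 2, 2, 5, 2, 2, 2) and form L = D - A. Diagonalising L (or applying a numerical eigensolver to the 7x7 matrix) gives the spectrum above. There is one zero in the spectrum, matching the 1 component.

[0, 2, 2, 2, 2, 5, 7]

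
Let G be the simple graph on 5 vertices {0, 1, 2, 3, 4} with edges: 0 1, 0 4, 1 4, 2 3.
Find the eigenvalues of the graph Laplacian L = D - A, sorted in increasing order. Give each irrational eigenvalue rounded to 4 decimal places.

[0, 0, 2, 3, 3]

Each diagonal entry of L is the vertex degree and each off-diagonal entry is -1 where an edge is present, 0 otherwise; in the order [0, 1, 2, 3, 4] the diagonal is [2, 2, 1, 1, 2]. Since every row of L sums to 0, the all-ones vector is in the kernel and 0 is an eigenvalue. The 2 zero eigenvalues correspond to the 2 connected components. There are 2 zeros in the spectrum, matching the 2 components. The eigenvalues sum to 8, which equals trace(L) = 2|E|.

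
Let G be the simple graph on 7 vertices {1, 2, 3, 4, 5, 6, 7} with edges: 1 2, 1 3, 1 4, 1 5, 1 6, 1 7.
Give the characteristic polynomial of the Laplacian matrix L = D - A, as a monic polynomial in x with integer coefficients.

x^7 - 12x^6 + 45x^5 - 80x^4 + 75x^3 - 36x^2 + 7x

Each diagonal entry of L is the vertex degree and each off-diagonal entry is -1 where an edge is present, 0 otherwise; in the order [1, 2, 3, 4, 5, 6, 7] the diagonal is [6, 1, 1, 1, 1, 1, 1]. The eigenvalues of L are [0, 1, 1, 1, 1, 1, 7]; the characteristic polynomial is the product of (x - lambda_i), which multiplies out to x^7 - 12x^6 + 45x^5 - 80x^4 + 75x^3 - 36x^2 + 7x. The constant term is 0 because L is singular (the all-ones vector lies in its kernel). There is one zero in the spectrum, matching the 1 component.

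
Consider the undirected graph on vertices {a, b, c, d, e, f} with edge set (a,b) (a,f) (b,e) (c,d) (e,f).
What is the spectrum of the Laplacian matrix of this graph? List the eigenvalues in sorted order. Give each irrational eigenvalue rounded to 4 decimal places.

[0, 0, 2, 2, 2, 4]

Reading degrees in the order [a, b, c, d, e, f] gives [2, 2, 1, 1, 2, 2]; set D = diag(2, 2, 1, 1, 2, 2) and form L = D - A. Since every row of L sums to 0, the all-ones vector is in the kernel and 0 is an eigenvalue. The 2 zero eigenvalues correspond to the 2 connected components. The largest eigenvalue, 4, is at most the vertex count 6.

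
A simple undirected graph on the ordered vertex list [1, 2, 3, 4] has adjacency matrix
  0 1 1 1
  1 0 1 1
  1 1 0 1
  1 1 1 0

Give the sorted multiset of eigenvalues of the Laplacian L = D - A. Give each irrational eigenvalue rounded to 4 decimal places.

[0, 4, 4, 4]

Reading degrees in the order [1, 2, 3, 4] gives [3, 3, 3, 3]; set D = diag(3, 3, 3, 3) and form L = D - A. The multiplicity of 0 as a Laplacian eigenvalue equals the number of connected components. The single zero eigenvalue shows the graph is connected. There is one zero in the spectrum, matching the 1 component. By the matrix-tree theorem the graph has (1/4) * product of the nonzero eigenvalues = 16 spanning trees.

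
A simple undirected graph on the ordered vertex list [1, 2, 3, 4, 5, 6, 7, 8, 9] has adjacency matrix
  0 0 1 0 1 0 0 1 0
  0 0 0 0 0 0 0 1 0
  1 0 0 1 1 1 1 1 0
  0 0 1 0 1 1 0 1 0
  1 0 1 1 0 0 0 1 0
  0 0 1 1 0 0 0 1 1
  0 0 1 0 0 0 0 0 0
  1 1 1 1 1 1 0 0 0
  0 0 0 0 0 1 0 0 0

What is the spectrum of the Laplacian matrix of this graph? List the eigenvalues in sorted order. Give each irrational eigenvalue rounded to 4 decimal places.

Reading degrees in the order [1, 2, 3, 4, 5, 6, 7, 8, 9] gives [3, 1, 6, 4, 4, 4, 1, 6, 1]; set D = diag(3, 1, 6, 4, 4, 4, 1, 6, 1) and form L = D - A. L is symmetric positive semidefinite, so every eigenvalue is real and nonnegative. The single zero eigenvalue shows the graph is connected. The eigenvalues sum to 30, which equals trace(L) = 2|E|.

[0, 0.7566, 0.8377, 1.2812, 3.0545, 4.4212, 5.5531, 6.9334, 7.1623]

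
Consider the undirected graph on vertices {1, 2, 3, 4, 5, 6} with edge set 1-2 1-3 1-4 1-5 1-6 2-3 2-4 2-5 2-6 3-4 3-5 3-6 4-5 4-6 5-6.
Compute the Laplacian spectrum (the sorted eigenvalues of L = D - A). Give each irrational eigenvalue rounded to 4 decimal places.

Each diagonal entry of L is the vertex degree and each off-diagonal entry is -1 where an edge is present, 0 otherwise; in the order [1, 2, 3, 4, 5, 6] the diagonal is [5, 5, 5, 5, 5, 5]. Since every row of L sums to 0, the all-ones vector is in the kernel and 0 is an eigenvalue. The single zero eigenvalue shows the graph is connected. The eigenvalues sum to 30, which equals trace(L) = 2|E|. There is one zero in the spectrum, matching the 1 component.

[0, 6, 6, 6, 6, 6]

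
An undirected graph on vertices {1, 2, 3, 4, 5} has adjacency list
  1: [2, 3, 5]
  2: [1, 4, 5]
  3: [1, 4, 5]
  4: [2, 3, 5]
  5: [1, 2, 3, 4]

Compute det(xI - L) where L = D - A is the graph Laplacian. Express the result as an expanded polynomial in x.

x^5 - 16x^4 + 94x^3 - 240x^2 + 225x

With the vertex order [1, 2, 3, 4, 5], the degrees are [3, 3, 3, 3, 4], giving D = diag(3, 3, 3, 3, 4) and L = D - A. L has integer entries, so p(x) = det(xI - L) has integer coefficients. Expanding the determinant yields x^5 - 16x^4 + 94x^3 - 240x^2 + 225x. Since p(0) = det(-L) = 0, x divides p(x). The eigenvalues sum to 16, which equals trace(L) = 2|E|. By the matrix-tree theorem the graph has (1/5) * product of the nonzero eigenvalues = 45 spanning trees.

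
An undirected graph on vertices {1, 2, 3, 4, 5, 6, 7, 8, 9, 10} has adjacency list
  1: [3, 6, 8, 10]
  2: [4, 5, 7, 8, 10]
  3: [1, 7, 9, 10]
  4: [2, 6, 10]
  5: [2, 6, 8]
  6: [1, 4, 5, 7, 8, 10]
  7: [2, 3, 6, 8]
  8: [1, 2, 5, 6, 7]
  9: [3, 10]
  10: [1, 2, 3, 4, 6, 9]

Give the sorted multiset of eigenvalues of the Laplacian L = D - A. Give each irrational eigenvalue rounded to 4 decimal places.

[0, 1.4235, 2.6399, 2.9233, 3.6890, 4.7253, 5.4506, 6.2648, 6.8076, 8.0759]

Each diagonal entry of L is the vertex degree and each off-diagonal entry is -1 where an edge is present, 0 otherwise; in the order [1, 2, 3, 4, 5, 6, 7, 8, 9, 10] the diagonal is [4, 5, 4, 3, 3, 6, 4, 5, 2, 6]. L is symmetric positive semidefinite, so every eigenvalue is real and nonnegative. The single zero eigenvalue shows the graph is connected. By the matrix-tree theorem the graph has (1/10) * product of the nonzero eigenvalues = 35950 spanning trees.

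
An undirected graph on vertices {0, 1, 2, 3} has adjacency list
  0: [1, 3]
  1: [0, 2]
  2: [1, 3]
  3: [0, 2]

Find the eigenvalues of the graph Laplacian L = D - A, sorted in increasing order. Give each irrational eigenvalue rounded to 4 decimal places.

Each diagonal entry of L is the vertex degree and each off-diagonal entry is -1 where an edge is present, 0 otherwise; in the order [0, 1, 2, 3] the diagonal is [2, 2, 2, 2]. Since every row of L sums to 0, the all-ones vector is in the kernel and 0 is an eigenvalue. The single zero eigenvalue shows the graph is connected. By the matrix-tree theorem the graph has (1/4) * product of the nonzero eigenvalues = 4 spanning trees.

[0, 2, 2, 4]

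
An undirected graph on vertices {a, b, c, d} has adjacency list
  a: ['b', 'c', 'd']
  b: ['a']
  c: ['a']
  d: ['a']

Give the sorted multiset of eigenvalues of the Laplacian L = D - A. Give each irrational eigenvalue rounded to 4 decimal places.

[0, 1, 1, 4]

Reading degrees in the order [a, b, c, d] gives [3, 1, 1, 1]; set D = diag(3, 1, 1, 1) and form L = D - A. Since every row of L sums to 0, the all-ones vector is in the kernel and 0 is an eigenvalue. The single zero eigenvalue shows the graph is connected.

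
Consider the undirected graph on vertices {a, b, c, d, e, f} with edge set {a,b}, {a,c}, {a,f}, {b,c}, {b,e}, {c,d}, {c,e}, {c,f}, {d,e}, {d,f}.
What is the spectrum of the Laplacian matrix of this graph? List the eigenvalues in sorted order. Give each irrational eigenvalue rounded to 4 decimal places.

Reading degrees in the order [a, b, c, d, e, f] gives [3, 3, 5, 3, 3, 3]; set D = diag(3, 3, 5, 3, 3, 3) and form L = D - A. Diagonalising L (or applying a numerical eigensolver to the 6x6 matrix) gives the spectrum above. The single zero eigenvalue shows the graph is connected.

[0, 2.3820, 2.3820, 4.6180, 4.6180, 6]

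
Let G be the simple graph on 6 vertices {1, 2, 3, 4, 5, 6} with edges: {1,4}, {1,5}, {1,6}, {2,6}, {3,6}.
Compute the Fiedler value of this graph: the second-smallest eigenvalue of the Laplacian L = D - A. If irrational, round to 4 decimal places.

0.4384

Reading degrees in the order [1, 2, 3, 4, 5, 6] gives [3, 1, 1, 1, 1, 3]; set D = diag(3, 1, 1, 1, 1, 3) and form L = D - A. The smallest Laplacian eigenvalue is always 0. The next one, lambda_2 = 0.4384, measures how hard the graph is to disconnect: larger values mean better connectivity. The largest eigenvalue, 4.5616, is at most the vertex count 6.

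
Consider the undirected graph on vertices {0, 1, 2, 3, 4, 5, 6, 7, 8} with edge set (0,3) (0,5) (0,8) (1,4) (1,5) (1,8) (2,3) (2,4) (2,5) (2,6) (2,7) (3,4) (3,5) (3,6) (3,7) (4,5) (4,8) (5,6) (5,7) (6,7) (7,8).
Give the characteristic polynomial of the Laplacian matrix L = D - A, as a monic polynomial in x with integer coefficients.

x^9 - 42x^8 + 756x^7 - 7606x^6 + 46702x^5 - 178864x^4 + 416375x^3 - 537420x^2 + 293859x

With the vertex order [0, 1, 2, 3, 4, 5, 6, 7, 8], the degrees are [3, 3, 5, 6, 5, 7, 4, 5, 4], giving D = diag(3, 3, 5, 6, 5, 7, 4, 5, 4) and L = D - A. L has integer entries, so p(x) = det(xI - L) has integer coefficients. Expanding the determinant yields x^9 - 42x^8 + 756x^7 - 7606x^6 + 46702x^5 - 178864x^4 + 416375x^3 - 537420x^2 + 293859x. The constant term is 0 because L is singular (the all-ones vector lies in its kernel). The eigenvalues sum to 42, which equals trace(L) = 2|E|.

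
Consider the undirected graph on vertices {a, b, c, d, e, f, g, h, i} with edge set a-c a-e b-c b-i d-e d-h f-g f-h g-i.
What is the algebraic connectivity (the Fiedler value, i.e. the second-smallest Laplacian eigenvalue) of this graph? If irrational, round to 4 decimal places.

With the vertex order [a, b, c, d, e, f, g, h, i], the degrees are [2, 2, 2, 2, 2, 2, 2, 2, 2], giving D = diag(2, 2, 2, 2, 2, 2, 2, 2, 2) and L = D - A. Computing the eigenvalues of L and sorting gives [0, 0.4679, 0.4679, 1.6527, 1.6527, 3, 3, 3.8794, 3.8794]. The Fiedler value lambda_2 = 0.4679 is strictly positive, so the graph is connected. The largest eigenvalue, 3.8794, is at most the vertex count 9.

0.4679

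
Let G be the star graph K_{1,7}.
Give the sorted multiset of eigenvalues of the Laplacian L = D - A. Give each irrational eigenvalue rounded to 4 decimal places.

[0, 1, 1, 1, 1, 1, 1, 8]

The graph has 8 vertices and degree multiset [7, 1, 1, 1, 1, 1, 1, 1]; D is the diagonal matrix of degrees and L = D - A. L is symmetric positive semidefinite, so every eigenvalue is real and nonnegative.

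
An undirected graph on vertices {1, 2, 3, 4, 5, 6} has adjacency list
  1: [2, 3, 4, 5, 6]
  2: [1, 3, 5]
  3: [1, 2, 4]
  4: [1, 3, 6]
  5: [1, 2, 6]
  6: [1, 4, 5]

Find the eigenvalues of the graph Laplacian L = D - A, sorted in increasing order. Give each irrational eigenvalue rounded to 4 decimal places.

[0, 2.3820, 2.3820, 4.6180, 4.6180, 6]

Each diagonal entry of L is the vertex degree and each off-diagonal entry is -1 where an edge is present, 0 otherwise; in the order [1, 2, 3, 4, 5, 6] the diagonal is [5, 3, 3, 3, 3, 3]. Diagonalising L (or applying a numerical eigensolver to the 6x6 matrix) gives the spectrum above. The single zero eigenvalue shows the graph is connected. There is one zero in the spectrum, matching the 1 component.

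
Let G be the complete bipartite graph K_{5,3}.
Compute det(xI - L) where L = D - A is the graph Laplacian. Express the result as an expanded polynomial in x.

The graph has 8 vertices and degree multiset [5, 5, 5, 3, 3, 3, 3, 3]; D is the diagonal matrix of degrees and L = D - A. L has integer entries, so p(x) = det(xI - L) has integer coefficients. Expanding the determinant yields x^8 - 30x^7 + 375x^6 - 2540x^5 + 10095x^4 - 23598x^3 + 30105x^2 - 16200x. Since p(0) = det(-L) = 0, x divides p(x). The eigenvalues sum to 30, which equals trace(L) = 2|E|. There is one zero in the spectrum, matching the 1 component.

x^8 - 30x^7 + 375x^6 - 2540x^5 + 10095x^4 - 23598x^3 + 30105x^2 - 16200x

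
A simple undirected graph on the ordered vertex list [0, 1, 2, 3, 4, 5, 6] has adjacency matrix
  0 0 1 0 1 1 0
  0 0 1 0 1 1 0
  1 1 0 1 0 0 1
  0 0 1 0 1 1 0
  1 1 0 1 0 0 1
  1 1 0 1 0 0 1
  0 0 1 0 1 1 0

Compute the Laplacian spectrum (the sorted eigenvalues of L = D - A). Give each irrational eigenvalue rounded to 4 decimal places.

Reading degrees in the order [0, 1, 2, 3, 4, 5, 6] gives [3, 3, 4, 3, 4, 4, 3]; set D = diag(3, 3, 4, 3, 4, 4, 3) and form L = D - A. L is symmetric positive semidefinite, so every eigenvalue is real and nonnegative. The single zero eigenvalue shows the graph is connected.

[0, 3, 3, 3, 4, 4, 7]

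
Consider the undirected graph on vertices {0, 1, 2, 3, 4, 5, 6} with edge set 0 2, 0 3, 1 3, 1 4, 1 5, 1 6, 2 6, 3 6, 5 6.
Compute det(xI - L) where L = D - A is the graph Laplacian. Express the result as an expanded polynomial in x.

x^7 - 18x^6 + 126x^5 - 434x^4 + 767x^3 - 650x^2 + 203x

With the vertex order [0, 1, 2, 3, 4, 5, 6], the degrees are [2, 4, 2, 3, 1, 2, 4], giving D = diag(2, 4, 2, 3, 1, 2, 4) and L = D - A. Computing det(xI - L) by cofactor expansion (or equivalently via sum-over-permutations) gives x^7 - 18x^6 + 126x^5 - 434x^4 + 767x^3 - 650x^2 + 203x. The coefficient of x^6 equals -trace(L) = -18, matching the sum of degrees. The largest eigenvalue, 5.3170, is at most the vertex count 7. The eigenvalues sum to 18, which equals trace(L) = 2|E|.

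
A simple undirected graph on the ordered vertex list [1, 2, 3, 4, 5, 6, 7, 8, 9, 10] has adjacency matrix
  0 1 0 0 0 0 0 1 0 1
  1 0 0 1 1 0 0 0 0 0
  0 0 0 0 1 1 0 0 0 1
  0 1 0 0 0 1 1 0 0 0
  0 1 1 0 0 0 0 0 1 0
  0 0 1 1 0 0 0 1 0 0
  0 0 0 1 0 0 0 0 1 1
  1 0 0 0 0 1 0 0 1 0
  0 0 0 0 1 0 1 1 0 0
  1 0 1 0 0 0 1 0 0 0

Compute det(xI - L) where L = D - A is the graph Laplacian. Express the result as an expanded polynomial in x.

x^10 - 30x^9 + 390x^8 - 2880x^7 + 13305x^6 - 39882x^5 + 77640x^4 - 94800x^3 + 66000x^2 - 20000x

With the vertex order [1, 2, 3, 4, 5, 6, 7, 8, 9, 10], the degrees are [3, 3, 3, 3, 3, 3, 3, 3, 3, 3], giving D = diag(3, 3, 3, 3, 3, 3, 3, 3, 3, 3) and L = D - A. The eigenvalues of L are [0, 2, 2, 2, 2, 2, 5, 5, 5, 5]; the characteristic polynomial is the product of (x - lambda_i), which multiplies out to x^10 - 30x^9 + 390x^8 - 2880x^7 + 13305x^6 - 39882x^5 + 77640x^4 - 94800x^3 + 66000x^2 - 20000x. The coefficient of x^9 equals -trace(L) = -30, matching the sum of degrees.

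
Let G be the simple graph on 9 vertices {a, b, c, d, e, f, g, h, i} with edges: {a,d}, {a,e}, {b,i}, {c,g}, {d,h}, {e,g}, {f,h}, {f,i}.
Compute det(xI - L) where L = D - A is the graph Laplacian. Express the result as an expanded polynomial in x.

x^9 - 16x^8 + 105x^7 - 364x^6 + 715x^5 - 792x^4 + 462x^3 - 120x^2 + 9x

With the vertex order [a, b, c, d, e, f, g, h, i], the degrees are [2, 1, 1, 2, 2, 2, 2, 2, 2], giving D = diag(2, 1, 1, 2, 2, 2, 2, 2, 2) and L = D - A. L has integer entries, so p(x) = det(xI - L) has integer coefficients. Expanding the determinant yields x^9 - 16x^8 + 105x^7 - 364x^6 + 715x^5 - 792x^4 + 462x^3 - 120x^2 + 9x. Since p(0) = det(-L) = 0, x divides p(x). The largest eigenvalue, 3.8794, is at most the vertex count 9.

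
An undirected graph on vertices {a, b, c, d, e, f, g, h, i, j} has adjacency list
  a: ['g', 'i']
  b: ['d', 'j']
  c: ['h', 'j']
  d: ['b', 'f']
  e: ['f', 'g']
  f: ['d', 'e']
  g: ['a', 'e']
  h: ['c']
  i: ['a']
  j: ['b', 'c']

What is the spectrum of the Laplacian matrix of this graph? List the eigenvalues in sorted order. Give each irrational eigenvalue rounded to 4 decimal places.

Reading degrees in the order [a, b, c, d, e, f, g, h, i, j] gives [2, 2, 2, 2, 2, 2, 2, 1, 1, 2]; set D = diag(2, 2, 2, 2, 2, 2, 2, 1, 1, 2) and form L = D - A. Diagonalising L (or applying a numerical eigensolver to the 10x10 matrix) gives the spectrum above.

[0, 0.0979, 0.3820, 0.8244, 1.3820, 2, 2.6180, 3.1756, 3.6180, 3.9021]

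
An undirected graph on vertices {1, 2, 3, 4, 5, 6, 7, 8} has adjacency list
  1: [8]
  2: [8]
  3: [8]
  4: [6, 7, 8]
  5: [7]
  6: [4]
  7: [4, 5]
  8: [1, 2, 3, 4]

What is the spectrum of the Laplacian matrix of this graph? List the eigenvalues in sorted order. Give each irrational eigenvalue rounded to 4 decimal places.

[0, 0.2888, 0.6742, 1, 1, 2.1694, 3.5857, 5.2819]

Each diagonal entry of L is the vertex degree and each off-diagonal entry is -1 where an edge is present, 0 otherwise; in the order [1, 2, 3, 4, 5, 6, 7, 8] the diagonal is [1, 1, 1, 3, 1, 1, 2, 4]. Since every row of L sums to 0, the all-ones vector is in the kernel and 0 is an eigenvalue. The largest eigenvalue, 5.2819, is at most the vertex count 8. There is one zero in the spectrum, matching the 1 component.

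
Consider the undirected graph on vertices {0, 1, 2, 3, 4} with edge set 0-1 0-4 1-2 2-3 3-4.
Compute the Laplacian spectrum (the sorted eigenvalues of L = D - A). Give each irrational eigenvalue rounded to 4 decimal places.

Reading degrees in the order [0, 1, 2, 3, 4] gives [2, 2, 2, 2, 2]; set D = diag(2, 2, 2, 2, 2) and form L = D - A. The multiplicity of 0 as a Laplacian eigenvalue equals the number of connected components.

[0, 1.3820, 1.3820, 3.6180, 3.6180]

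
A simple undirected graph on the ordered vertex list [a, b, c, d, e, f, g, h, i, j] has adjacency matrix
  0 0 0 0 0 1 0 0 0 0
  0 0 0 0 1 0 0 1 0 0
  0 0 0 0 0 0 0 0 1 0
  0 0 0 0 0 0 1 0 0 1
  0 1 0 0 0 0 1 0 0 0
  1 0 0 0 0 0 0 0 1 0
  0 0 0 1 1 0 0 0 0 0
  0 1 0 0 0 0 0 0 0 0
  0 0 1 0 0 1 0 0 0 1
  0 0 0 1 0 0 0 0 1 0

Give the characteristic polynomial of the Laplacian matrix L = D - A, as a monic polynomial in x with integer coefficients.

x^10 - 18x^9 + 135x^8 - 548x^7 + 1309x^6 - 1874x^5 + 1569x^4 - 716x^3 + 153x^2 - 10x

With the vertex order [a, b, c, d, e, f, g, h, i, j], the degrees are [1, 2, 1, 2, 2, 2, 2, 1, 3, 2], giving D = diag(1, 2, 1, 2, 2, 2, 2, 1, 3, 2) and L = D - A. Computing det(xI - L) by cofactor expansion (or equivalently via sum-over-permutations) gives x^10 - 18x^9 + 135x^8 - 548x^7 + 1309x^6 - 1874x^5 + 1569x^4 - 716x^3 + 153x^2 - 10x. The constant term is 0 because L is singular (the all-ones vector lies in its kernel). The largest eigenvalue, 4.3463, is at most the vertex count 10.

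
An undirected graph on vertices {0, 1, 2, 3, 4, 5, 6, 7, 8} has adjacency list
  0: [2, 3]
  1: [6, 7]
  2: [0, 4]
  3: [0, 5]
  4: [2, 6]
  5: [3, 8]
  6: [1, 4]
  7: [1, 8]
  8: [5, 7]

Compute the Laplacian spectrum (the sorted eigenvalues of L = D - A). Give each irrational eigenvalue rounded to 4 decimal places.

[0, 0.4679, 0.4679, 1.6527, 1.6527, 3, 3, 3.8794, 3.8794]

Reading degrees in the order [0, 1, 2, 3, 4, 5, 6, 7, 8] gives [2, 2, 2, 2, 2, 2, 2, 2, 2]; set D = diag(2, 2, 2, 2, 2, 2, 2, 2, 2) and form L = D - A. Diagonalising L (or applying a numerical eigensolver to the 9x9 matrix) gives the spectrum above. The largest eigenvalue, 3.8794, is at most the vertex count 9. The eigenvalues sum to 18, which equals trace(L) = 2|E|.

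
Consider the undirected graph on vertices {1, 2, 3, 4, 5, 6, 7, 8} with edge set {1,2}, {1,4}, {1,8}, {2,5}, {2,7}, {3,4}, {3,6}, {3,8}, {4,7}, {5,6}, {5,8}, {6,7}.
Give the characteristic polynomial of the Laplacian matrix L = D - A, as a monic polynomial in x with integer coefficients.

With the vertex order [1, 2, 3, 4, 5, 6, 7, 8], the degrees are [3, 3, 3, 3, 3, 3, 3, 3], giving D = diag(3, 3, 3, 3, 3, 3, 3, 3) and L = D - A. The eigenvalues of L are [0, 2, 2, 2, 4, 4, 4, 6]; the characteristic polynomial is the product of (x - lambda_i), which multiplies out to x^8 - 24x^7 + 240x^6 - 1296x^5 + 4080x^4 - 7488x^3 + 7424x^2 - 3072x. The constant term is 0 because L is singular (the all-ones vector lies in its kernel). There is one zero in the spectrum, matching the 1 component. By the matrix-tree theorem the graph has (1/8) * product of the nonzero eigenvalues = 384 spanning trees.

x^8 - 24x^7 + 240x^6 - 1296x^5 + 4080x^4 - 7488x^3 + 7424x^2 - 3072x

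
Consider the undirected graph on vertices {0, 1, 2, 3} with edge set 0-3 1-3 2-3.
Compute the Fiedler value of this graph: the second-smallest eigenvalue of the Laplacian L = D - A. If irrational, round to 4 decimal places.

Reading degrees in the order [0, 1, 2, 3] gives [1, 1, 1, 3]; set D = diag(1, 1, 1, 3) and form L = D - A. The smallest Laplacian eigenvalue is always 0. The next one, lambda_2 = 1, measures how hard the graph is to disconnect: larger values mean better connectivity. The eigenvalues sum to 6, which equals trace(L) = 2|E|. There is one zero in the spectrum, matching the 1 component.

1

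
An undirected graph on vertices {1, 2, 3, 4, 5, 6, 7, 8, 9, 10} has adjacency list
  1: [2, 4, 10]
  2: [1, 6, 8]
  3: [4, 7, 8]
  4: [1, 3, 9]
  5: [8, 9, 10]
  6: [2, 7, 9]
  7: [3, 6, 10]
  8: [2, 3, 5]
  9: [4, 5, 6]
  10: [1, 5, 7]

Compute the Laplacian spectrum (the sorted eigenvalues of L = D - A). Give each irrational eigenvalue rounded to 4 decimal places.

Each diagonal entry of L is the vertex degree and each off-diagonal entry is -1 where an edge is present, 0 otherwise; in the order [1, 2, 3, 4, 5, 6, 7, 8, 9, 10] the diagonal is [3, 3, 3, 3, 3, 3, 3, 3, 3, 3]. Since every row of L sums to 0, the all-ones vector is in the kernel and 0 is an eigenvalue.

[0, 2, 2, 2, 2, 2, 5, 5, 5, 5]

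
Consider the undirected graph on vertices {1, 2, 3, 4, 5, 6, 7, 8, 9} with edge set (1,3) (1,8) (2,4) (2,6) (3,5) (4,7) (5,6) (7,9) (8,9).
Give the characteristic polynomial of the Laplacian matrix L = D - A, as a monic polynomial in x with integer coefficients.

x^9 - 18x^8 + 135x^7 - 546x^6 + 1287x^5 - 1782x^4 + 1386x^3 - 540x^2 + 81x

With the vertex order [1, 2, 3, 4, 5, 6, 7, 8, 9], the degrees are [2, 2, 2, 2, 2, 2, 2, 2, 2], giving D = diag(2, 2, 2, 2, 2, 2, 2, 2, 2) and L = D - A. Computing det(xI - L) by cofactor expansion (or equivalently via sum-over-permutations) gives x^9 - 18x^8 + 135x^7 - 546x^6 + 1287x^5 - 1782x^4 + 1386x^3 - 540x^2 + 81x. The coefficient of x^8 equals -trace(L) = -18, matching the sum of degrees. By the matrix-tree theorem the graph has (1/9) * product of the nonzero eigenvalues = 9 spanning trees.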